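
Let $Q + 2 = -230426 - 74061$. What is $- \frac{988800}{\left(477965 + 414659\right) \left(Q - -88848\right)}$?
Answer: $\frac{61800}{12030395749} \approx 5.137 \cdot 10^{-6}$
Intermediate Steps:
$Q = -304489$ ($Q = -2 - 304487 = -304489$)
$- \frac{988800}{\left(477965 + 414659\right) \left(Q - -88848\right)} = - \frac{988800}{\left(477965 + 414659\right) \left(-304489 - -88848\right)} = - \frac{988800}{892624 \left(-304489 + \left(88998 - 150\right)\right)} = - \frac{988800}{892624 \left(-304489 + 88848\right)} = - \frac{988800}{892624 \left(-215641\right)} = - \frac{988800}{-192486331984} = \left(-988800\right) \left(- \frac{1}{192486331984}\right) = \frac{61800}{12030395749}$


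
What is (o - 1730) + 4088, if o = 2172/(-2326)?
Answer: 2741268/1163 ≈ 2357.1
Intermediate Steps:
o = -1086/1163 (o = 2172*(-1/2326) = -1086/1163 ≈ -0.93379)
(o - 1730) + 4088 = (-1086/1163 - 1730) + 4088 = -2013076/1163 + 4088 = 2741268/1163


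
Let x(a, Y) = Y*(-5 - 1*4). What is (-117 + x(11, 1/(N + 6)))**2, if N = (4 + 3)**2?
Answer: 41525136/3025 ≈ 13727.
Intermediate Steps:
N = 49 (N = 7**2 = 49)
x(a, Y) = -9*Y (x(a, Y) = Y*(-5 - 4) = Y*(-9) = -9*Y)
(-117 + x(11, 1/(N + 6)))**2 = (-117 - 9/(49 + 6))**2 = (-117 - 9/55)**2 = (-6444/55)**2 = 41525136/3025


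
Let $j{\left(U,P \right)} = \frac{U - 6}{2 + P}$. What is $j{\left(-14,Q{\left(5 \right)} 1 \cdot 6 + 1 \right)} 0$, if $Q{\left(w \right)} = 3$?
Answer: $0$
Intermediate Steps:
$j{\left(U,P \right)} = \frac{-6 + U}{2 + P}$
$j{\left(-14,Q{\left(5 \right)} 1 \cdot 6 + 1 \right)} 0 = \frac{-6 - 14}{2 + \left(3 \cdot 1 \cdot 6 + 1\right)} 0 = \frac{1}{2 + \left(3 \cdot 6 + 1\right)} \left(-20\right) 0 = \frac{1}{2 + \left(18 + 1\right)} \left(-20\right) 0 = \frac{1}{2 + 19} \left(-20\right) 0 = \frac{1}{21} \left(-20\right) 0 = \left(- \frac{20}{21}\right) 0 = 0$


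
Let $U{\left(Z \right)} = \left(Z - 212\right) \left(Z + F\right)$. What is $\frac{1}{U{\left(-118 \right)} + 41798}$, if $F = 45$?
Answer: $\frac{1}{65888} \approx 1.5177 \cdot 10^{-5}$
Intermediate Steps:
$U{\left(Z \right)} = \left(-212 + Z\right) \left(45 + Z\right)$ ($U{\left(Z \right)} = \left(Z - 212\right) \left(Z + 45\right) = \left(-212 + Z\right) \left(45 + Z\right)$)
$\frac{1}{U{\left(-118 \right)} + 41798} = \frac{1}{\left(-9540 + \left(-118\right)^{2} - -19706\right) + 41798} = \frac{1}{\left(-9540 + 13924 + 19706\right) + 41798} = \frac{1}{24090 + 41798} = \frac{1}{65888}$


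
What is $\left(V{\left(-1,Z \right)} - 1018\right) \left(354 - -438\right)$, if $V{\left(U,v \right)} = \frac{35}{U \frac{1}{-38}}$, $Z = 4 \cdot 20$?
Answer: $247104$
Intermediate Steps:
$Z = 80$
$V{\left(U,v \right)} = - \frac{1330}{U}$ ($V{\left(U,v \right)} = \frac{35}{U \left(- \frac{1}{38}\right)} = \frac{35}{\left(- \frac{1}{38}\right) U} = 35 \left(- \frac{38}{U}\right) = - \frac{1330}{U}$)
$\left(V{\left(-1,Z \right)} - 1018\right) \left(354 - -438\right) = \left(- \frac{1330}{-1} - 1018\right) \left(354 - -438\right) = \left(\left(-1330\right) \left(-1\right) - 1018\right) \left(354 + 438\right) = \left(1330 - 1018\right) 792 = 312 \cdot 792 = 247104$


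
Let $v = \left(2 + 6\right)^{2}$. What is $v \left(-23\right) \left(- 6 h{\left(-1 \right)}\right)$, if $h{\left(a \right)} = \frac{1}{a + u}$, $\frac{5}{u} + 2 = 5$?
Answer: $13248$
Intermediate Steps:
$u = \frac{5}{3}$ ($u = \frac{5}{-2 + 5} = \frac{5}{3} \approx 1.6667$)
$h{\left(a \right)} = \frac{1}{\frac{5}{3} + a}$ ($h{\left(a \right)} = \frac{1}{a + \frac{5}{3}} = \frac{1}{\frac{5}{3} + a}$)
$v = 64$ ($v = 8^{2} = 64$)
$v \left(-23\right) \left(- 6 h{\left(-1 \right)}\right) = 64 \left(-23\right) \left(- 6 \frac{3}{5 + 3 \left(-1\right)}\right) = - 1472 \left(- 6 \frac{3}{5 - 3}\right) = - 1472 \left(- 6 \cdot \frac{3}{2}\right) = - 1472 \left(- 6 \cdot 3 \cdot \frac{1}{2}\right) = - 1472 \left(\left(-6\right) \frac{3}{2}\right) = \left(-1472\right) \left(-9\right) = 13248$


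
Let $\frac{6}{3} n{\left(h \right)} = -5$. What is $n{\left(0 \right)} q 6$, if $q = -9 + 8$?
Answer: $15$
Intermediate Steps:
$n{\left(h \right)} = - \frac{5}{2}$ ($n{\left(h \right)} = \frac{1}{2} \left(-5\right) = - \frac{5}{2}$)
$q = -1$
$n{\left(0 \right)} q 6 = - \frac{5 \left(\left(-1\right) 6\right)}{2} = \left(- \frac{5}{2}\right) \left(-6\right) = 15$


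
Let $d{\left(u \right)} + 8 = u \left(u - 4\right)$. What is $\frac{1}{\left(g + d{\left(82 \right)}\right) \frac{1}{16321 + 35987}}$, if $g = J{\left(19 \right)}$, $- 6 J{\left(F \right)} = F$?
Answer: $\frac{313848}{38309} \approx 8.1925$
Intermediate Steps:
$J{\left(F \right)} = - \frac{F}{6}$
$g = - \frac{19}{6}$ ($g = \left(- \frac{1}{6}\right) 19 = - \frac{19}{6} \approx -3.1667$)
$d{\left(u \right)} = -8 + u \left(-4 + u\right)$ ($d{\left(u \right)} = -8 + u \left(u - 4\right) = -8 + u \left(-4 + u\right)$)
$\frac{1}{\left(g + d{\left(82 \right)}\right) \frac{1}{16321 + 35987}} = \frac{1}{\left(- \frac{19}{6} - \left(336 - 6724\right)\right) \frac{1}{16321 + 35987}} = \frac{1}{\left(- \frac{19}{6} - -6388\right) \frac{1}{52308}} = \frac{1}{\left(- \frac{19}{6} + 6388\right) \frac{1}{52308}} = \frac{1}{\frac{38309}{6} \cdot \frac{1}{52308}} = \frac{1}{\frac{38309}{313848}} = \frac{313848}{38309}$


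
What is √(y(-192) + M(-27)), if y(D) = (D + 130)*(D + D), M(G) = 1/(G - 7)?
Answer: √27522014/34 ≈ 154.30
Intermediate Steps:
M(G) = 1/(-7 + G)
y(D) = 2*D*(130 + D) (y(D) = (130 + D)*(2*D) = 2*D*(130 + D))
√(y(-192) + M(-27)) = √(2*(-192)*(130 - 192) + 1/(-7 - 27)) = √(2*(-192)*(-62) + 1/(-34)) = √(23808 - 1/34) = √(809471/34) = √27522014/34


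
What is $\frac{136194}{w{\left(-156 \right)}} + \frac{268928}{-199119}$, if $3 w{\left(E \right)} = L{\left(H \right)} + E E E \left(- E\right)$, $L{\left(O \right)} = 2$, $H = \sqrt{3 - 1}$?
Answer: $- \frac{79675757790445}{58963207286193} \approx -1.3513$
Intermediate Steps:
$H = \sqrt{2} \approx 1.4142$
$w{\left(E \right)} = \frac{2}{3} - \frac{E^{4}}{3}$ ($w{\left(E \right)} = \frac{2 + E E E \left(- E\right)}{3} = \frac{2 + E E^{2} \left(- E\right)}{3} = \frac{2 + E \left(- E^{3}\right)}{3} = \frac{2 - E^{4}}{3} = \frac{2}{3} - \frac{E^{4}}{3}$)
$\frac{136194}{w{\left(-156 \right)}} + \frac{268928}{-199119} = \frac{136194}{\frac{2}{3} - \frac{\left(-156\right)^{4}}{3}} + \frac{268928}{-199119} = \frac{136194}{\frac{2}{3} - 197413632} + 268928 \left(- \frac{1}{199119}\right) = \frac{136194}{\frac{2}{3} - 197413632} - \frac{268928}{199119} = \frac{136194}{- \frac{592240894}{3}} - \frac{268928}{199119} = 136194 \left(- \frac{3}{592240894}\right) - \frac{268928}{199119} = - \frac{204291}{296120447} - \frac{268928}{199119} = - \frac{79675757790445}{58963207286193}$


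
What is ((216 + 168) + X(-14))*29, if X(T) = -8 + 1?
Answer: 10933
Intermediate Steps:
X(T) = -7
((216 + 168) + X(-14))*29 = ((216 + 168) - 7)*29 = (384 - 7)*29 = 377*29 = 10933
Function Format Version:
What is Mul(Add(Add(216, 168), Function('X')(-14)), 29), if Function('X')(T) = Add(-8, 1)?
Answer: 10933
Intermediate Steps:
Function('X')(T) = -7
Mul(Add(Add(216, 168), Function('X')(-14)), 29) = Mul(Add(Add(216, 168), -7), 29) = Mul(Add(384, -7), 29) = Mul(377, 29) = 10933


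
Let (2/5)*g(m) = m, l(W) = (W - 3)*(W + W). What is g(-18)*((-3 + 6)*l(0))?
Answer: 0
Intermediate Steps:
l(W) = 2*W*(-3 + W) (l(W) = (-3 + W)*(2*W) = 2*W*(-3 + W))
g(m) = 5*m/2
g(-18)*((-3 + 6)*l(0)) = ((5/2)*(-18))*((-3 + 6)*(2*0*(-3 + 0))) = -135*2*0*(-3) = -135*0 = -45*0 = 0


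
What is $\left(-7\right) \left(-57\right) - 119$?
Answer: $280$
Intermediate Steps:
$\left(-7\right) \left(-57\right) - 119 = 399 - 119 = 280$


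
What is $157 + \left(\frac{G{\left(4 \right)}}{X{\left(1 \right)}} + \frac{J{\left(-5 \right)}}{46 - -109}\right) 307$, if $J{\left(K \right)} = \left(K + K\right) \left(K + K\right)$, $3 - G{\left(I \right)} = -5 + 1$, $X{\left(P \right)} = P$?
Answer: $\frac{77626}{31} \approx 2504.1$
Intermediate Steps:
$G{\left(I \right)} = 7$ ($G{\left(I \right)} = 3 - \left(-5 + 1\right) = 3 - -4 = 3 + 4 = 7$)
$J{\left(K \right)} = 4 K^{2}$ ($J{\left(K \right)} = 2 K 2 K = 4 K^{2}$)
$157 + \left(\frac{G{\left(4 \right)}}{X{\left(1 \right)}} + \frac{J{\left(-5 \right)}}{46 - -109}\right) 307 = 157 + \left(\frac{7}{1} + \frac{4 \left(-5\right)^{2}}{46 - -109}\right) 307 = 157 + \left(7 \cdot 1 + \frac{4 \cdot 25}{46 + 109}\right) 307 = 157 + \left(7 + \frac{100}{155}\right) 307 = 157 + \left(7 + 100 \cdot \frac{1}{155}\right) 307 = 157 + \left(7 + \frac{20}{31}\right) 307 = 157 + \frac{237}{31} \cdot 307 = 157 + \frac{72759}{31} = \frac{77626}{31}$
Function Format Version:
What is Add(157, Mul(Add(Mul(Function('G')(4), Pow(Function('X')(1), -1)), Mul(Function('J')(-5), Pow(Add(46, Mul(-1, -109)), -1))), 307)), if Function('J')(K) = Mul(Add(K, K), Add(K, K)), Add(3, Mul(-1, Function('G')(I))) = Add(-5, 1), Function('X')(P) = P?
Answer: Rational(77626, 31) ≈ 2504.1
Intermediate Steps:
Function('G')(I) = 7 (Function('G')(I) = Add(3, Mul(-1, Add(-5, 1))) = Add(3, Mul(-1, -4)) = Add(3, 4) = 7)
Function('J')(K) = Mul(4, Pow(K, 2)) (Function('J')(K) = Mul(Mul(2, K), Mul(2, K)) = Mul(4, Pow(K, 2)))
Add(157, Mul(Add(Mul(Function('G')(4), Pow(Function('X')(1), -1)), Mul(Function('J')(-5), Pow(Add(46, Mul(-1, -109)), -1))), 307)) = Add(157, Mul(Add(Mul(7, Pow(1, -1)), Mul(Mul(4, Pow(-5, 2)), Pow(Add(46, Mul(-1, -109)), -1))), 307)) = Add(157, Mul(Add(Mul(7, 1), Mul(Mul(4, 25), Pow(Add(46, 109), -1))), 307)) = Add(157, Mul(Add(7, Mul(100, Pow(155, -1))), 307)) = Add(157, Mul(Add(7, Mul(100, Rational(1, 155))), 307)) = Add(157, Mul(Add(7, Rational(20, 31)), 307)) = Add(157, Mul(Rational(237, 31), 307)) = Add(157, Rational(72759, 31)) = Rational(77626, 31)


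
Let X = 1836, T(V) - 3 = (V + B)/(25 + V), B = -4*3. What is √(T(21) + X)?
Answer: √3891738/46 ≈ 42.886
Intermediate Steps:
B = -12
T(V) = 3 + (-12 + V)/(25 + V) (T(V) = 3 + (V - 12)/(25 + V) = 3 + (-12 + V)/(25 + V))
√(T(21) + X) = √((63 + 4*21)/(25 + 21) + 1836) = √((63 + 84)/46 + 1836) = √((1/46)*147 + 1836) = √(147/46 + 1836) = √(84603/46) = √3891738/46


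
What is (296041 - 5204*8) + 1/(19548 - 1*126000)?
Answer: 27082346867/106452 ≈ 2.5441e+5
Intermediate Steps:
(296041 - 5204*8) + 1/(19548 - 1*126000) = (296041 - 41632) + 1/(19548 - 126000) = 254409 + 1/(-106452) = 254409 - 1/106452 = 27082346867/106452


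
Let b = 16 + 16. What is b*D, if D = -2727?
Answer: -87264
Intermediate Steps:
b = 32
b*D = 32*(-2727) = -87264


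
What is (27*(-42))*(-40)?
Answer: 45360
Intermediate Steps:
(27*(-42))*(-40) = -1134*(-40) = 45360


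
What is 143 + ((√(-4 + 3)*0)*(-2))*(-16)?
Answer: 143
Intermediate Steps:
143 + ((√(-4 + 3)*0)*(-2))*(-16) = 143 + ((√(-1)*0)*(-2))*(-16) = 143 + ((I*0)*(-2))*(-16) = 143 + (0*(-2))*(-16) = 143 + 0*(-16) = 143 + 0 = 143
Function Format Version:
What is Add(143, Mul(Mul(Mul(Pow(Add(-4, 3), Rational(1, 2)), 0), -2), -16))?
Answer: 143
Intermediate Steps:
Add(143, Mul(Mul(Mul(Pow(Add(-4, 3), Rational(1, 2)), 0), -2), -16)) = Add(143, Mul(Mul(Mul(Pow(-1, Rational(1, 2)), 0), -2), -16)) = Add(143, Mul(Mul(Mul(I, 0), -2), -16)) = Add(143, Mul(Mul(0, -2), -16)) = Add(143, Mul(0, -16)) = Add(143, 0) = 143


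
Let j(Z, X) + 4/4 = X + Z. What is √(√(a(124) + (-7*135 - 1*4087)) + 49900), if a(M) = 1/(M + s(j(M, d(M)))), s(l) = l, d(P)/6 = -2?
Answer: √(2755727500 + 2115*I*√3430765)/235 ≈ 223.38 + 0.15878*I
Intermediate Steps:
d(P) = -12 (d(P) = 6*(-2) = -12)
j(Z, X) = -1 + X + Z (j(Z, X) = -1 + (X + Z) = -1 + X + Z)
a(M) = 1/(-13 + 2*M) (a(M) = 1/(M + (-1 - 12 + M)) = 1/(M + (-13 + M)) = 1/(-13 + 2*M))
√(√(a(124) + (-7*135 - 1*4087)) + 49900) = √(√(1/(-13 + 2*124) + (-7*135 - 1*4087)) + 49900) = √(√(1/(-13 + 248) + (-945 - 4087)) + 49900) = √(√(1/235 - 5032) + 49900) = √(√(-1182519/235) + 49900) = √(9*I*√3430765/235 + 49900) = √(49900 + 9*I*√3430765/235)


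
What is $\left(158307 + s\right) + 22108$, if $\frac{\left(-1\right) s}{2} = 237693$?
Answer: $-294971$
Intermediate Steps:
$s = -475386$ ($s = \left(-2\right) 237693 = -475386$)
$\left(158307 + s\right) + 22108 = \left(158307 - 475386\right) + 22108 = -317079 + 22108 = -294971$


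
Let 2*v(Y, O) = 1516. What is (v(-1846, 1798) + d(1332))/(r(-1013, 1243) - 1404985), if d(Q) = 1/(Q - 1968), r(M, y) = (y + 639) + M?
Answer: -482087/893017776 ≈ -0.00053984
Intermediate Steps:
r(M, y) = 639 + M + y (r(M, y) = (639 + y) + M = 639 + M + y)
v(Y, O) = 758 (v(Y, O) = (½)*1516 = 758)
d(Q) = 1/(-1968 + Q)
(v(-1846, 1798) + d(1332))/(r(-1013, 1243) - 1404985) = (758 + 1/(-1968 + 1332))/((639 - 1013 + 1243) - 1404985) = (758 + 1/(-636))/(869 - 1404985) = (758 - 1/636)/(-1404116) = (482087/636)*(-1/1404116) = -482087/893017776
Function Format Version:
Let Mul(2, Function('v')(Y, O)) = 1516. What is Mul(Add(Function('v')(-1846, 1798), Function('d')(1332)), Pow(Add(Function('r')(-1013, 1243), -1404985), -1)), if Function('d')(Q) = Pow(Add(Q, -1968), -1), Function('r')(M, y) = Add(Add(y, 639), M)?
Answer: Rational(-482087, 893017776) ≈ -0.00053984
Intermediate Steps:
Function('r')(M, y) = Add(639, M, y) (Function('r')(M, y) = Add(Add(639, y), M) = Add(639, M, y))
Function('v')(Y, O) = 758 (Function('v')(Y, O) = Mul(Rational(1, 2), 1516) = 758)
Function('d')(Q) = Pow(Add(-1968, Q), -1)
Mul(Add(Function('v')(-1846, 1798), Function('d')(1332)), Pow(Add(Function('r')(-1013, 1243), -1404985), -1)) = Mul(Add(758, Pow(Add(-1968, 1332), -1)), Pow(Add(Add(639, -1013, 1243), -1404985), -1)) = Mul(Add(758, Pow(-636, -1)), Pow(Add(869, -1404985), -1)) = Mul(Add(758, Rational(-1, 636)), Pow(-1404116, -1)) = Mul(Rational(482087, 636), Rational(-1, 1404116)) = Rational(-482087, 893017776)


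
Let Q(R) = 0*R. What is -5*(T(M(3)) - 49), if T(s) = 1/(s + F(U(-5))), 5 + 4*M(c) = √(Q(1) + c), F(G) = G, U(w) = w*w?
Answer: 1104245/4511 + 10*√3/4511 ≈ 244.79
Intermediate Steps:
U(w) = w²
Q(R) = 0
M(c) = -5/4 + √c/4 (M(c) = -5/4 + √(0 + c)/4 = -5/4 + √c/4)
T(s) = 1/(25 + s) (T(s) = 1/(s + (-5)²) = 1/(s + 25) = 1/(25 + s))
-5*(T(M(3)) - 49) = -5*(1/(25 + (-5/4 + √3/4)) - 49) = -5*(1/(95/4 + √3/4) - 49) = -5*(-49 + 1/(95/4 + √3/4)) = 245 - 5/(95/4 + √3/4)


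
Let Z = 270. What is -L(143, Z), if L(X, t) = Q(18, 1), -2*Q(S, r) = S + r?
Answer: 19/2 ≈ 9.5000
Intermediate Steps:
Q(S, r) = -S/2 - r/2 (Q(S, r) = -(S + r)/2 = -S/2 - r/2)
L(X, t) = -19/2 (L(X, t) = -1/2*18 - 1/2*1 = -9 - 1/2 = -19/2)
-L(143, Z) = -1*(-19/2) = 19/2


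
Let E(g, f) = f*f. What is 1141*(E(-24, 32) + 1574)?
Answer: 2964318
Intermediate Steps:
E(g, f) = f²
1141*(E(-24, 32) + 1574) = 1141*(32² + 1574) = 1141*(1024 + 1574) = 1141*2598 = 2964318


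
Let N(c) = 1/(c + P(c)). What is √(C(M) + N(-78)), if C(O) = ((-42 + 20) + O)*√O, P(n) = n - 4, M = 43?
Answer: √(-10 + 33600*√43)/40 ≈ 11.735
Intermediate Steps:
P(n) = -4 + n
C(O) = √O*(-22 + O) (C(O) = (-22 + O)*√O = √O*(-22 + O))
N(c) = 1/(-4 + 2*c) (N(c) = 1/(c + (-4 + c)) = 1/(-4 + 2*c))
√(C(M) + N(-78)) = √(√43*(-22 + 43) + 1/(2*(-2 - 78))) = √(√43*21 + (½)/(-80)) = √(21*√43 + (½)*(-1/80)) = √(21*√43 - 1/160) = √(-1/160 + 21*√43)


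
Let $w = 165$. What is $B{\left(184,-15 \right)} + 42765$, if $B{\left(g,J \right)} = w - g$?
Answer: $42746$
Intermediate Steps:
$B{\left(g,J \right)} = 165 - g$
$B{\left(184,-15 \right)} + 42765 = \left(165 - 184\right) + 42765 = -19 + 42765 = 42746$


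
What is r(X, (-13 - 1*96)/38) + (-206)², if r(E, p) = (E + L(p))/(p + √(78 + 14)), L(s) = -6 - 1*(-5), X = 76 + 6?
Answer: 5133691114/120967 + 233928*√23/120967 ≈ 42448.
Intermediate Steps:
X = 82
L(s) = -1 (L(s) = -6 + 5 = -1)
r(E, p) = (-1 + E)/(p + 2*√23) (r(E, p) = (E - 1)/(p + √(78 + 14)) = (-1 + E)/(p + √92) = (-1 + E)/(p + 2*√23))
r(X, (-13 - 1*96)/38) + (-206)² = (-1 + 82)/((-13 - 1*96)/38 + 2*√23) + (-206)² = 81/((-13 - 96)*(1/38) + 2*√23) + 42436 = 81/(-109*1/38 + 2*√23) + 42436 = 81/(-109/38 + 2*√23) + 42436 = 42436 + 81/(-109/38 + 2*√23)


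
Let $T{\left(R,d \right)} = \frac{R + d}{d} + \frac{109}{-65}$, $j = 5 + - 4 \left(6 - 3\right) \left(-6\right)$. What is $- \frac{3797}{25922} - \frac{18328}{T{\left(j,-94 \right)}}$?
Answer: $\frac{2902816613383}{236953002} \approx 12251.0$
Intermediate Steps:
$j = 77$ ($j = 5 + \left(-4\right) 3 \left(-6\right) = 5 - -72 = 5 + 72 = 77$)
$T{\left(R,d \right)} = - \frac{109}{65} + \frac{R + d}{d}$ ($T{\left(R,d \right)} = \frac{R + d}{d} + 109 \left(- \frac{1}{65}\right) = \frac{R + d}{d} - \frac{109}{65} = - \frac{109}{65} + \frac{R + d}{d}$)
$- \frac{3797}{25922} - \frac{18328}{T{\left(j,-94 \right)}} = - \frac{3797}{25922} - \frac{18328}{- \frac{44}{65} + \frac{77}{-94}} = \left(-3797\right) \frac{1}{25922} - \frac{18328}{- \frac{44}{65} + 77 \left(- \frac{1}{94}\right)} = - \frac{3797}{25922} - \frac{18328}{- \frac{44}{65} - \frac{77}{94}} = - \frac{3797}{25922} - \frac{18328}{- \frac{9141}{6110}} = - \frac{3797}{25922} - - \frac{111984080}{9141} = - \frac{3797}{25922} + \frac{111984080}{9141} = \frac{2902816613383}{236953002}$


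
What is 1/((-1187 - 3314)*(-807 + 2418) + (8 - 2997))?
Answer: -1/7254100 ≈ -1.3785e-7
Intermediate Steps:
1/((-1187 - 3314)*(-807 + 2418) + (8 - 2997)) = 1/(-4501*1611 - 2989) = 1/(-7251111 - 2989) = 1/(-7254100) = -1/7254100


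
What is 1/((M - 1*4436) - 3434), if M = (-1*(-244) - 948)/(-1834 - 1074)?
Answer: -727/5721314 ≈ -0.00012707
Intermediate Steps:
M = 176/727 (M = (244 - 948)/(-2908) = -704*(-1/2908) = 176/727 ≈ 0.24209)
1/((M - 1*4436) - 3434) = 1/((176/727 - 1*4436) - 3434) = 1/((176/727 - 4436) - 3434) = 1/(-3224796/727 - 3434) = 1/(-5721314/727) = -727/5721314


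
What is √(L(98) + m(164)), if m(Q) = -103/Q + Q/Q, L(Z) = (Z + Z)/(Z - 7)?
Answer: √2870205/1066 ≈ 1.5893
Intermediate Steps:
L(Z) = 2*Z/(-7 + Z) (L(Z) = (2*Z)/(-7 + Z) = 2*Z/(-7 + Z))
m(Q) = 1 - 103/Q (m(Q) = -103/Q + 1 = 1 - 103/Q)
√(L(98) + m(164)) = √(2*98/(-7 + 98) + (-103 + 164)/164) = √(2*98/91 + (1/164)*61) = √(2*98*(1/91) + 61/164) = √(28/13 + 61/164) = √(5385/2132) = √2870205/1066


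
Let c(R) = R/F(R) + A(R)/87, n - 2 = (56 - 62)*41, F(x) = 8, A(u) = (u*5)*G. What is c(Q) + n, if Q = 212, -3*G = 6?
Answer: -42085/174 ≈ -241.87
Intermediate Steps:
G = -2 (G = -⅓*6 = -2)
A(u) = -10*u (A(u) = (u*5)*(-2) = (5*u)*(-2) = -10*u)
n = -244 (n = 2 + (56 - 62)*41 = 2 - 6*41 = 2 - 246 = -244)
c(R) = 7*R/696 (c(R) = R/8 - 10*R/87 = 7*R/696)
c(Q) + n = (7/696)*212 - 244 = 371/174 - 244 = -42085/174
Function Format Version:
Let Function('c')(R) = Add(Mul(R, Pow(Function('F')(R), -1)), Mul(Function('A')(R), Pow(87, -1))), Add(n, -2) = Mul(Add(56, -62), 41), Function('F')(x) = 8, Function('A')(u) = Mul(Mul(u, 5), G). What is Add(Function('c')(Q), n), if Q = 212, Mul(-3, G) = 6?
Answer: Rational(-42085, 174) ≈ -241.87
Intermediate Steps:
G = -2 (G = Mul(Rational(-1, 3), 6) = -2)
Function('A')(u) = Mul(-10, u) (Function('A')(u) = Mul(Mul(u, 5), -2) = Mul(Mul(5, u), -2) = Mul(-10, u))
n = -244 (n = Add(2, Mul(Add(56, -62), 41)) = Add(2, Mul(-6, 41)) = Add(2, -246) = -244)
Function('c')(R) = Mul(Rational(7, 696), R) (Function('c')(R) = Add(Mul(R, Pow(8, -1)), Mul(Mul(-10, R), Pow(87, -1))) = Add(Mul(R, Rational(1, 8)), Mul(Mul(-10, R), Rational(1, 87))) = Add(Mul(Rational(1, 8), R), Mul(Rational(-10, 87), R)) = Mul(Rational(7, 696), R))
Add(Function('c')(Q), n) = Add(Mul(Rational(7, 696), 212), -244) = Add(Rational(371, 174), -244) = Rational(-42085, 174)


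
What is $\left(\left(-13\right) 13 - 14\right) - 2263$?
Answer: $-2446$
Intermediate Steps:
$\left(\left(-13\right) 13 - 14\right) - 2263 = \left(-169 - 14\right) - 2263 = -183 - 2263 = -2446$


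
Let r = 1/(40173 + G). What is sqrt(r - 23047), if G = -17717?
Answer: I*sqrt(2905488821634)/11228 ≈ 151.81*I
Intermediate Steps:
r = 1/22456 (r = 1/(40173 - 17717) = 1/22456 ≈ 4.4532e-5)
sqrt(r - 23047) = sqrt(1/22456 - 23047) = sqrt(-517543431/22456) = I*sqrt(2905488821634)/11228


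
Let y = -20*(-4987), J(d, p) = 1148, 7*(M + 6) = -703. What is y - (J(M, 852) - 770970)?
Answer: 869562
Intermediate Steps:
M = -745/7 (M = -6 + (⅐)*(-703) = -6 - 703/7 = -745/7 ≈ -106.43)
y = 99740
y - (J(M, 852) - 770970) = 99740 - (1148 - 770970) = 99740 - 1*(-769822) = 99740 + 769822 = 869562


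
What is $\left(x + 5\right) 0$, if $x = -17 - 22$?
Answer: $0$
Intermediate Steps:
$x = -39$
$\left(x + 5\right) 0 = \left(-39 + 5\right) 0 = \left(-34\right) 0 = 0$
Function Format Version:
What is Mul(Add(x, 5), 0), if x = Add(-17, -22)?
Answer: 0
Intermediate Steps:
x = -39
Mul(Add(x, 5), 0) = Mul(Add(-39, 5), 0) = Mul(-34, 0) = 0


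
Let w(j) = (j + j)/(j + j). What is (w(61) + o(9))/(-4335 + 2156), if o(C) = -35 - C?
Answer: 43/2179 ≈ 0.019734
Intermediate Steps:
w(j) = 1 (w(j) = (2*j)/((2*j)) = (2*j)*(1/(2*j)) = 1)
(w(61) + o(9))/(-4335 + 2156) = (1 + (-35 - 1*9))/(-4335 + 2156) = (1 + (-35 - 9))/(-2179) = (1 - 44)*(-1/2179) = -43*(-1/2179) = 43/2179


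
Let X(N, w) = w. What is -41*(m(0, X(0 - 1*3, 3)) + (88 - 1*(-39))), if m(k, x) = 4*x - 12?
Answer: -5207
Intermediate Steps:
m(k, x) = -12 + 4*x
-41*(m(0, X(0 - 1*3, 3)) + (88 - 1*(-39))) = -41*((-12 + 4*3) + (88 - 1*(-39))) = -41*((-12 + 12) + (88 + 39)) = -41*(0 + 127) = -41*127 = -5207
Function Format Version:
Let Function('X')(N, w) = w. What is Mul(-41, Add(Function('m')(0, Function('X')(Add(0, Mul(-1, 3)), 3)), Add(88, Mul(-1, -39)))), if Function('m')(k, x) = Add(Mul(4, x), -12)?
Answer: -5207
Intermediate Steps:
Function('m')(k, x) = Add(-12, Mul(4, x))
Mul(-41, Add(Function('m')(0, Function('X')(Add(0, Mul(-1, 3)), 3)), Add(88, Mul(-1, -39)))) = Mul(-41, Add(Add(-12, Mul(4, 3)), Add(88, Mul(-1, -39)))) = Mul(-41, Add(Add(-12, 12), Add(88, 39))) = Mul(-41, Add(0, 127)) = Mul(-41, 127) = -5207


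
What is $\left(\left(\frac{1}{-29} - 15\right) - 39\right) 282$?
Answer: $- \frac{441894}{29} \approx -15238.0$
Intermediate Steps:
$\left(\left(\frac{1}{-29} - 15\right) - 39\right) 282 = \left(\left(- \frac{1}{29} - 15\right) - 39\right) 282 = \left(- \frac{436}{29} - 39\right) 282 = \left(- \frac{1567}{29}\right) 282 = - \frac{441894}{29}$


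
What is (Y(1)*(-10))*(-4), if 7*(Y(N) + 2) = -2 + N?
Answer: -600/7 ≈ -85.714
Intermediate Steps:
Y(N) = -16/7 + N/7 (Y(N) = -2 + (-2 + N)/7 = -2 + (-2/7 + N/7) = -16/7 + N/7)
(Y(1)*(-10))*(-4) = ((-16/7 + (⅐)*1)*(-10))*(-4) = ((-16/7 + ⅐)*(-10))*(-4) = -15/7*(-10)*(-4) = (150/7)*(-4) = -600/7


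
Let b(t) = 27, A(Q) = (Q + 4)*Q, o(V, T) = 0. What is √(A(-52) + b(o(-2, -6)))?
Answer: 29*√3 ≈ 50.229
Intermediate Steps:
A(Q) = Q*(4 + Q) (A(Q) = (4 + Q)*Q = Q*(4 + Q))
√(A(-52) + b(o(-2, -6))) = √(-52*(4 - 52) + 27) = √(-52*(-48) + 27) = √(2496 + 27) = √2523 = 29*√3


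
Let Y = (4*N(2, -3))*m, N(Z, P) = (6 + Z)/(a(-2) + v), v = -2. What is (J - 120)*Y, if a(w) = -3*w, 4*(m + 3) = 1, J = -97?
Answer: 4774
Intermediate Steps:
m = -11/4 (m = -3 + (1/4)*1 = -3 + 1/4 = -11/4 ≈ -2.7500)
N(Z, P) = 3/2 + Z/4 (N(Z, P) = (6 + Z)/(-3*(-2) - 2) = (6 + Z)/(6 - 2) = (6 + Z)/4 = (6 + Z)*(1/4) = 3/2 + Z/4)
Y = -22 (Y = (4*(3/2 + (1/4)*2))*(-11/4) = (4*(3/2 + 1/2))*(-11/4) = (4*2)*(-11/4) = 8*(-11/4) = -22)
(J - 120)*Y = (-97 - 120)*(-22) = -217*(-22) = 4774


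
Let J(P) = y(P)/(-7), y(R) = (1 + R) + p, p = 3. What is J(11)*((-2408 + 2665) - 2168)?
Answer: 4095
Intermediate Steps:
y(R) = 4 + R (y(R) = (1 + R) + 3 = 4 + R)
J(P) = -4/7 - P/7 (J(P) = (4 + P)/(-7) = (4 + P)*(-1/7) = -4/7 - P/7)
J(11)*((-2408 + 2665) - 2168) = (-4/7 - 1/7*11)*((-2408 + 2665) - 2168) = (-4/7 - 11/7)*(257 - 2168) = -15/7*(-1911) = 4095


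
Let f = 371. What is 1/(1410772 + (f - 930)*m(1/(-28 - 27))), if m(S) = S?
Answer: 55/77593019 ≈ 7.0883e-7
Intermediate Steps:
1/(1410772 + (f - 930)*m(1/(-28 - 27))) = 1/(1410772 + (371 - 930)/(-28 - 27)) = 1/(1410772 - 559/(-55)) = 1/(1410772 - 559*(-1/55)) = 1/(1410772 + 559/55) = 1/(77593019/55) = 55/77593019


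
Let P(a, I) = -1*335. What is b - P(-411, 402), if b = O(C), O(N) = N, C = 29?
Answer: 364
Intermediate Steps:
P(a, I) = -335
b = 29
b - P(-411, 402) = 29 - 1*(-335) = 29 + 335 = 364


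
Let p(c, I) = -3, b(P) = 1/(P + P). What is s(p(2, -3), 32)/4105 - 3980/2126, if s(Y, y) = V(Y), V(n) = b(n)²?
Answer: -294081137/157090140 ≈ -1.8721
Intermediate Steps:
b(P) = 1/(2*P)
V(n) = 1/(4*n²) (V(n) = (1/(2*n))² = 1/(4*n²))
s(Y, y) = 1/(4*Y²)
s(p(2, -3), 32)/4105 - 3980/2126 = ((¼)/(-3)²)/4105 - 3980/2126 = ((¼)*(⅑))*(1/4105) - 3980*1/2126 = (1/36)*(1/4105) - 1990/1063 = 1/147780 - 1990/1063 = -294081137/157090140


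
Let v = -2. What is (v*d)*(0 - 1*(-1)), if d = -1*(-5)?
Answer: -10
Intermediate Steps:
d = 5
(v*d)*(0 - 1*(-1)) = (-2*5)*(0 - 1*(-1)) = -10*(0 + 1) = -10*1 = -10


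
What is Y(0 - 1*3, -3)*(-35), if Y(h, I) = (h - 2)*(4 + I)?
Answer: 175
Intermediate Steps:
Y(h, I) = (-2 + h)*(4 + I)
Y(0 - 1*3, -3)*(-35) = (-8 - 2*(-3) + 4*(0 - 1*3) - 3*(0 - 1*3))*(-35) = (-8 + 6 + 4*(0 - 3) - 3*(0 - 3))*(-35) = (-8 + 6 + 4*(-3) - 3*(-3))*(-35) = (-8 + 6 - 12 + 9)*(-35) = -5*(-35) = 175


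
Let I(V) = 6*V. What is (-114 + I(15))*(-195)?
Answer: 4680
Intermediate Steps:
(-114 + I(15))*(-195) = (-114 + 6*15)*(-195) = (-114 + 90)*(-195) = -24*(-195) = 4680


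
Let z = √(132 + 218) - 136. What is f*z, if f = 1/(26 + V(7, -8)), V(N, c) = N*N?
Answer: -136/75 + √14/15 ≈ -1.5639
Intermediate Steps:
V(N, c) = N²
f = 1/75 (f = 1/(26 + 7²) = 1/(26 + 49) = 1/75 ≈ 0.013333)
z = -136 + 5*√14 (z = √350 - 136 = 5*√14 - 136 = -136 + 5*√14 ≈ -117.29)
f*z = (-136 + 5*√14)/75 = -136/75 + √14/15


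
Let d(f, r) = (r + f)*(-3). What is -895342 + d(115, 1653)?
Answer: -900646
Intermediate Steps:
d(f, r) = -3*f - 3*r (d(f, r) = (f + r)*(-3) = -3*f - 3*r)
-895342 + d(115, 1653) = -895342 + (-3*115 - 3*1653) = -895342 + (-345 - 4959) = -895342 - 5304 = -900646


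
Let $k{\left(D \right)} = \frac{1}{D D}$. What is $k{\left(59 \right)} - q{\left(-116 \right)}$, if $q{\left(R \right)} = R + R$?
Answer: $\frac{807593}{3481} \approx 232.0$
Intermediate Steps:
$q{\left(R \right)} = 2 R$
$k{\left(D \right)} = \frac{1}{D^{2}}$
$k{\left(59 \right)} - q{\left(-116 \right)} = \frac{1}{3481} - 2 \left(-116\right) = \frac{1}{3481} - -232 = \frac{1}{3481} + 232 = \frac{807593}{3481}$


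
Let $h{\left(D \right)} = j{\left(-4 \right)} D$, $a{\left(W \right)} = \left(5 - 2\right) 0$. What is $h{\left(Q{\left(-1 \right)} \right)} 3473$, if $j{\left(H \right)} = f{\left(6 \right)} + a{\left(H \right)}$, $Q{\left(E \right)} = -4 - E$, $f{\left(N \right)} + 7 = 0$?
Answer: $72933$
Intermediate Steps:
$f{\left(N \right)} = -7$ ($f{\left(N \right)} = -7 + 0 = -7$)
$a{\left(W \right)} = 0$ ($a{\left(W \right)} = 3 \cdot 0 = 0$)
$j{\left(H \right)} = -7$ ($j{\left(H \right)} = -7 + 0 = -7$)
$h{\left(D \right)} = - 7 D$
$h{\left(Q{\left(-1 \right)} \right)} 3473 = - 7 \left(-4 - -1\right) 3473 = - 7 \left(-4 + 1\right) 3473 = \left(-7\right) \left(-3\right) 3473 = 21 \cdot 3473 = 72933$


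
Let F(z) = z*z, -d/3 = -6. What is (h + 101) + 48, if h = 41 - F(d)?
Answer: -134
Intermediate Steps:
d = 18 (d = -3*(-6) = 18)
F(z) = z**2
h = -283 (h = 41 - 1*18**2 = 41 - 1*324 = 41 - 324 = -283)
(h + 101) + 48 = (-283 + 101) + 48 = -182 + 48 = -134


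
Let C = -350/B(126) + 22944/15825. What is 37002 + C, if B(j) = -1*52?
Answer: 5075946273/137150 ≈ 37010.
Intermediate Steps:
B(j) = -52
C = 1121973/137150 (C = -350/(-52) + 22944/15825 = -350*(-1/52) + 22944*(1/15825) = 175/26 + 7648/5275 = 1121973/137150 ≈ 8.1806)
37002 + C = 37002 + 1121973/137150 = 5075946273/137150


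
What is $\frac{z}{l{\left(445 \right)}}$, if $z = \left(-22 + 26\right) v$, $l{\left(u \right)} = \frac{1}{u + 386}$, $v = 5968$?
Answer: $19837632$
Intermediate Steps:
$l{\left(u \right)} = \frac{1}{386 + u}$
$z = 23872$ ($z = \left(-22 + 26\right) 5968 = 4 \cdot 5968 = 23872$)
$\frac{z}{l{\left(445 \right)}} = \frac{23872}{\frac{1}{386 + 445}} = \frac{23872}{\frac{1}{831}} = 23872 \frac{1}{\frac{1}{831}} = 23872 \cdot 831 = 19837632$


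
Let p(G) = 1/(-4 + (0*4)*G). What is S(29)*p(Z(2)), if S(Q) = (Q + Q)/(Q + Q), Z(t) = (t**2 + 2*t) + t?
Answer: -1/4 ≈ -0.25000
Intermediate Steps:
Z(t) = t**2 + 3*t
S(Q) = 1 (S(Q) = (2*Q)/((2*Q)) = (2*Q)*(1/(2*Q)) = 1)
p(G) = -1/4 (p(G) = 1/(-4 + 0*G) = 1/(-4 + 0) = 1/(-4) = -1/4)
S(29)*p(Z(2)) = 1*(-1/4) = -1/4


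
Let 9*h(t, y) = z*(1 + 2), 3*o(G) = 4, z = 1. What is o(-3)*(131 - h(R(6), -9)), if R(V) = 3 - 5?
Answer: 1568/9 ≈ 174.22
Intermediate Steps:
R(V) = -2
o(G) = 4/3 (o(G) = (1/3)*4 = 4/3)
h(t, y) = 1/3 (h(t, y) = (1*(1 + 2))/9 = (1*3)/9 = (1/9)*3 = 1/3)
o(-3)*(131 - h(R(6), -9)) = 4*(131 - 1*1/3)/3 = 4*(131 - 1/3)/3 = (4/3)*(392/3) = 1568/9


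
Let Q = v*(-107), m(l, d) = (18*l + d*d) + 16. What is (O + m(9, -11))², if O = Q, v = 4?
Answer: 16641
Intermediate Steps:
m(l, d) = 16 + d² + 18*l (m(l, d) = (18*l + d²) + 16 = (d² + 18*l) + 16 = 16 + d² + 18*l)
Q = -428 (Q = 4*(-107) = -428)
O = -428
(O + m(9, -11))² = (-428 + (16 + (-11)² + 18*9))² = (-428 + (16 + 121 + 162))² = (-428 + 299)² = (-129)² = 16641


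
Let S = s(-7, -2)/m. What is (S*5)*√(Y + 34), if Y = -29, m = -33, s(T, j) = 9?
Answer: -15*√5/11 ≈ -3.0492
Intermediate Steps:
S = -3/11 (S = 9/(-33) = 9*(-1/33) = -3/11 ≈ -0.27273)
(S*5)*√(Y + 34) = (-3/11*5)*√(-29 + 34) = -15*√5/11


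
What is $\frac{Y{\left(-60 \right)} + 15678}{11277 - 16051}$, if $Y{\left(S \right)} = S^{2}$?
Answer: $- \frac{1377}{341} \approx -4.0381$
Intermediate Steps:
$\frac{Y{\left(-60 \right)} + 15678}{11277 - 16051} = \frac{\left(-60\right)^{2} + 15678}{11277 - 16051} = \frac{3600 + 15678}{-4774} = 19278 \left(- \frac{1}{4774}\right) = - \frac{1377}{341}$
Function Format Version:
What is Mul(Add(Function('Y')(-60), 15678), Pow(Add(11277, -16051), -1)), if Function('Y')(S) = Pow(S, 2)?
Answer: Rational(-1377, 341) ≈ -4.0381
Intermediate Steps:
Mul(Add(Function('Y')(-60), 15678), Pow(Add(11277, -16051), -1)) = Mul(Add(Pow(-60, 2), 15678), Pow(Add(11277, -16051), -1)) = Mul(Add(3600, 15678), Pow(-4774, -1)) = Mul(19278, Rational(-1, 4774)) = Rational(-1377, 341)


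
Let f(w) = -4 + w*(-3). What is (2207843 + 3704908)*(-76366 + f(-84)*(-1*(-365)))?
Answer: 83689077654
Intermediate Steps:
f(w) = -4 - 3*w
(2207843 + 3704908)*(-76366 + f(-84)*(-1*(-365))) = (2207843 + 3704908)*(-76366 + (-4 - 3*(-84))*(-1*(-365))) = 5912751*(-76366 + (-4 + 252)*365) = 5912751*(-76366 + 248*365) = 5912751*(-76366 + 90520) = 5912751*14154 = 83689077654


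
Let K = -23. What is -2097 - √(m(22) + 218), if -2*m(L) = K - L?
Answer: -2097 - √962/2 ≈ -2112.5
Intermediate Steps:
m(L) = 23/2 + L/2 (m(L) = -(-23 - L)/2 = 23/2 + L/2)
-2097 - √(m(22) + 218) = -2097 - √((23/2 + (½)*22) + 218) = -2097 - √((23/2 + 11) + 218) = -2097 - √(45/2 + 218) = -2097 - √(481/2) = -2097 - √962/2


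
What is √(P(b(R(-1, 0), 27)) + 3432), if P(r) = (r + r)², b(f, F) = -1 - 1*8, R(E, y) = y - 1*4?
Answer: 2*√939 ≈ 61.286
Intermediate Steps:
R(E, y) = -4 + y (R(E, y) = y - 4 = -4 + y)
b(f, F) = -9 (b(f, F) = -1 - 8 = -9)
P(r) = 4*r² (P(r) = (2*r)² = 4*r²)
√(P(b(R(-1, 0), 27)) + 3432) = √(4*(-9)² + 3432) = √(4*81 + 3432) = √(324 + 3432) = √3756 = 2*√939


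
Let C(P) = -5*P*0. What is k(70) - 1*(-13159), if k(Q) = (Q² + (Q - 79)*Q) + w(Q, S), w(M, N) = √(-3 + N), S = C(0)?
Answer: 17429 + I*√3 ≈ 17429.0 + 1.732*I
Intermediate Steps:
C(P) = 0
S = 0
k(Q) = Q² + I*√3 + Q*(-79 + Q) (k(Q) = (Q² + (Q - 79)*Q) + √(-3 + 0) = (Q² + (-79 + Q)*Q) + √(-3) = (Q² + Q*(-79 + Q)) + I*√3 = Q² + I*√3 + Q*(-79 + Q))
k(70) - 1*(-13159) = (-79*70 + 2*70² + I*√3) - 1*(-13159) = (-5530 + 2*4900 + I*√3) + 13159 = (-5530 + 9800 + I*√3) + 13159 = (4270 + I*√3) + 13159 = 17429 + I*√3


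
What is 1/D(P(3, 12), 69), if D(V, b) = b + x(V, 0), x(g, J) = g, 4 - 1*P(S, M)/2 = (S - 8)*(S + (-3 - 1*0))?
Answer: 1/77 ≈ 0.012987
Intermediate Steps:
P(S, M) = 8 - 2*(-8 + S)*(-3 + S) (P(S, M) = 8 - 2*(S - 8)*(S + (-3 - 1*0)) = 8 - 2*(-8 + S)*(S + (-3 + 0)) = 8 - 2*(-8 + S)*(S - 3) = 8 - 2*(-8 + S)*(-3 + S))
D(V, b) = V + b (D(V, b) = b + V = V + b)
1/D(P(3, 12), 69) = 1/((-40 - 2*3² + 22*3) + 69) = 1/((-40 - 2*9 + 66) + 69) = 1/((-40 - 18 + 66) + 69) = 1/(8 + 69) = 1/77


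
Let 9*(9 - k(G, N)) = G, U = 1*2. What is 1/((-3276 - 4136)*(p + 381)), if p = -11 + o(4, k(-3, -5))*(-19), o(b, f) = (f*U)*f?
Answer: 9/196136344 ≈ 4.5886e-8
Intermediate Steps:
U = 2
k(G, N) = 9 - G/9
o(b, f) = 2*f² (o(b, f) = (f*2)*f = (2*f)*f = 2*f²)
p = -29891/9 (p = -11 + (2*(9 - ⅑*(-3))²)*(-19) = -11 + (2*(9 + ⅓)²)*(-19) = -11 + (2*(28/3)²)*(-19) = -11 + (2*(784/9))*(-19) = -11 + (1568/9)*(-19) = -11 - 29792/9 = -29891/9 ≈ -3321.2)
1/((-3276 - 4136)*(p + 381)) = 1/((-3276 - 4136)*(-29891/9 + 381)) = 1/((-7412)*(-26462/9)) = -1/7412*(-9/26462) = 9/196136344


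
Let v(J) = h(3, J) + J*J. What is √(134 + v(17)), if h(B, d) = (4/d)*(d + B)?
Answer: √123607/17 ≈ 20.681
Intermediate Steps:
h(B, d) = 4*(B + d)/d (h(B, d) = (4/d)*(B + d) = 4*(B + d)/d)
v(J) = 4 + J² + 12/J (v(J) = (4 + 4*3/J) + J*J = (4 + 12/J) + J² = 4 + J² + 12/J)
√(134 + v(17)) = √(134 + (4 + 17² + 12/17)) = √(134 + (4 + 289 + 12*(1/17))) = √(134 + (4 + 289 + 12/17)) = √(134 + 4993/17) = √(7271/17) = √123607/17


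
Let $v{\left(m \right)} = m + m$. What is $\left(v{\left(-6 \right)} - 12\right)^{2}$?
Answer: $576$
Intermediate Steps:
$v{\left(m \right)} = 2 m$
$\left(v{\left(-6 \right)} - 12\right)^{2} = \left(2 \left(-6\right) - 12\right)^{2} = \left(-12 - 12\right)^{2} = \left(-24\right)^{2} = 576$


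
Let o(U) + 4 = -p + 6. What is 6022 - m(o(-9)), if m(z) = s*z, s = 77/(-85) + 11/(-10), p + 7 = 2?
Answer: 1026127/170 ≈ 6036.0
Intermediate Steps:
p = -5 (p = -7 + 2 = -5)
o(U) = 7 (o(U) = -4 + (-1*(-5) + 6) = -4 + (5 + 6) = -4 + 11 = 7)
s = -341/170 (s = 77*(-1/85) + 11*(-⅒) = -77/85 - 11/10 = -341/170 ≈ -2.0059)
m(z) = -341*z/170
6022 - m(o(-9)) = 6022 - (-341)*7/170 = 6022 - 1*(-2387/170) = 6022 + 2387/170 = 1026127/170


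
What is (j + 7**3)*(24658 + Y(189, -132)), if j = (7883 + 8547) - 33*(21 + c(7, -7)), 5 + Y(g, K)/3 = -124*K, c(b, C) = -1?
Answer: 1188285411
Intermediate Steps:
Y(g, K) = -15 - 372*K (Y(g, K) = -15 + 3*(-124*K) = -15 - 372*K)
j = 15770 (j = (7883 + 8547) - 33*(21 - 1) = 16430 - 33*20 = 16430 - 660 = 15770)
(j + 7**3)*(24658 + Y(189, -132)) = (15770 + 7**3)*(24658 + (-15 - 372*(-132))) = (15770 + 343)*(24658 + (-15 + 49104)) = 16113*(24658 + 49089) = 16113*73747 = 1188285411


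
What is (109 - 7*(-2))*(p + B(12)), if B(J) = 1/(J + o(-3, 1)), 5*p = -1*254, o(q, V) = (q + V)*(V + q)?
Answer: -499257/80 ≈ -6240.7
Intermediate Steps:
o(q, V) = (V + q)**2 (o(q, V) = (V + q)*(V + q) = (V + q)**2)
p = -254/5 (p = (-1*254)/5 = (1/5)*(-254) = -254/5 ≈ -50.800)
B(J) = 1/(4 + J) (B(J) = 1/(J + (1 - 3)**2) = 1/(J + (-2)**2) = 1/(J + 4) = 1/(4 + J))
(109 - 7*(-2))*(p + B(12)) = (109 - 7*(-2))*(-254/5 + 1/(4 + 12)) = (109 + 14)*(-254/5 + 1/16) = 123*(-254/5 + 1/16) = 123*(-4059/80) = -499257/80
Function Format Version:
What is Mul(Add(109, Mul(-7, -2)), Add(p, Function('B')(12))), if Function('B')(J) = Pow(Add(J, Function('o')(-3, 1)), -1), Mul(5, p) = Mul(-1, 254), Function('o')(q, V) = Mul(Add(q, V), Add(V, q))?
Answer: Rational(-499257, 80) ≈ -6240.7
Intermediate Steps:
Function('o')(q, V) = Pow(Add(V, q), 2) (Function('o')(q, V) = Mul(Add(V, q), Add(V, q)) = Pow(Add(V, q), 2))
p = Rational(-254, 5) (p = Mul(Rational(1, 5), Mul(-1, 254)) = Mul(Rational(1, 5), -254) = Rational(-254, 5) ≈ -50.800)
Function('B')(J) = Pow(Add(4, J), -1) (Function('B')(J) = Pow(Add(J, Pow(Add(1, -3), 2)), -1) = Pow(Add(J, Pow(-2, 2)), -1) = Pow(Add(J, 4), -1) = Pow(Add(4, J), -1))
Mul(Add(109, Mul(-7, -2)), Add(p, Function('B')(12))) = Mul(Add(109, Mul(-7, -2)), Add(Rational(-254, 5), Pow(Add(4, 12), -1))) = Mul(Add(109, 14), Add(Rational(-254, 5), Pow(16, -1))) = Mul(123, Add(Rational(-254, 5), Rational(1, 16))) = Mul(123, Rational(-4059, 80)) = Rational(-499257, 80)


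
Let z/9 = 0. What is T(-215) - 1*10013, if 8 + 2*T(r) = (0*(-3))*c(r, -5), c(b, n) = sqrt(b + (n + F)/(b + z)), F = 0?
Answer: -10017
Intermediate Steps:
z = 0 (z = 9*0 = 0)
c(b, n) = sqrt(b + n/b) (c(b, n) = sqrt(b + (n + 0)/(b + 0)) = sqrt(b + n/b))
T(r) = -4 (T(r) = -4 + ((0*(-3))*sqrt(r - 5/r))/2 = -4 + (0*sqrt(r - 5/r))/2 = -4 + (1/2)*0 = -4 + 0 = -4)
T(-215) - 1*10013 = -4 - 1*10013 = -4 - 10013 = -10017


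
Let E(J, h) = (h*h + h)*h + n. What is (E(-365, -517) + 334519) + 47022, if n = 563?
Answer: -137539020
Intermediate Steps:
E(J, h) = 563 + h*(h + h²) (E(J, h) = (h*h + h)*h + 563 = (h² + h)*h + 563 = (h + h²)*h + 563 = h*(h + h²) + 563 = 563 + h*(h + h²))
(E(-365, -517) + 334519) + 47022 = ((563 + (-517)² + (-517)³) + 334519) + 47022 = ((563 + 267289 - 138188413) + 334519) + 47022 = (-137920561 + 334519) + 47022 = -137586042 + 47022 = -137539020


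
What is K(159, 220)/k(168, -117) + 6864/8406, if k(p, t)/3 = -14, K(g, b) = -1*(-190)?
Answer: -12119/3269 ≈ -3.7072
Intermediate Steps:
K(g, b) = 190
k(p, t) = -42 (k(p, t) = 3*(-14) = -42)
K(159, 220)/k(168, -117) + 6864/8406 = 190/(-42) + 6864/8406 = 190*(-1/42) + 6864*(1/8406) = -95/21 + 1144/1401 = -12119/3269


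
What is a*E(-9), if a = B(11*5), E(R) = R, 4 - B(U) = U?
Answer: 459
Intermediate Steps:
B(U) = 4 - U
a = -51 (a = 4 - 11*5 = 4 - 1*55 = 4 - 55 = -51)
a*E(-9) = -51*(-9) = 459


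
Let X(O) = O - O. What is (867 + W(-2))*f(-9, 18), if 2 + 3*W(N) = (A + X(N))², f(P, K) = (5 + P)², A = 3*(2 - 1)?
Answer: 41728/3 ≈ 13909.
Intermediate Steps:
A = 3 (A = 3*1 = 3)
X(O) = 0
W(N) = 7/3 (W(N) = -⅔ + (3 + 0)²/3 = -⅔ + (⅓)*3² = -⅔ + (⅓)*9 = -⅔ + 3 = 7/3)
(867 + W(-2))*f(-9, 18) = (867 + 7/3)*(5 - 9)² = (2608/3)*(-4)² = (2608/3)*16 = 41728/3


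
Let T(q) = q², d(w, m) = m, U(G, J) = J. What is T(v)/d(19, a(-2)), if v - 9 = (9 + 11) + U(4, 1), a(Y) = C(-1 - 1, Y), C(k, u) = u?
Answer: -450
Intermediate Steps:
a(Y) = Y
v = 30 (v = 9 + ((9 + 11) + 1) = 9 + (20 + 1) = 9 + 21 = 30)
T(v)/d(19, a(-2)) = 30²/(-2) = 900*(-½) = -450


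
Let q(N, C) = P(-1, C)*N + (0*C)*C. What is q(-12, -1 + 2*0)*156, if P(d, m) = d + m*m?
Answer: 0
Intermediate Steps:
P(d, m) = d + m²
q(N, C) = N*(-1 + C²) (q(N, C) = (-1 + C²)*N + (0*C)*C = N*(-1 + C²) + 0*C = N*(-1 + C²) + 0 = N*(-1 + C²))
q(-12, -1 + 2*0)*156 = -12*(-1 + (-1 + 2*0)²)*156 = -12*(-1 + (-1 + 0)²)*156 = -12*(-1 + (-1)²)*156 = -12*(-1 + 1)*156 = -12*0*156 = 0*156 = 0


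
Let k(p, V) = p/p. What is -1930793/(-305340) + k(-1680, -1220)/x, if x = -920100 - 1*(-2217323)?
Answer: 2504669393179/396094070820 ≈ 6.3234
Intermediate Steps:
x = 1297223 (x = -920100 + 2217323 = 1297223)
k(p, V) = 1
-1930793/(-305340) + k(-1680, -1220)/x = -1930793/(-305340) + 1/1297223 = -1930793*(-1/305340) + 1*(1/1297223) = 1930793/305340 + 1/1297223 = 2504669393179/396094070820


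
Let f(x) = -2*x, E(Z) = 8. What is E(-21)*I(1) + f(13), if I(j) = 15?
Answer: 94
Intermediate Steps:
E(-21)*I(1) + f(13) = 8*15 - 2*13 = 120 - 26 = 94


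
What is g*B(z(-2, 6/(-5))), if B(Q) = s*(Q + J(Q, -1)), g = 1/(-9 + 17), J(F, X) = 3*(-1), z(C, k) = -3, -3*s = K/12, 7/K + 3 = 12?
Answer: 7/432 ≈ 0.016204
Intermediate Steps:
K = 7/9 (K = 7/(-3 + 12) = 7/9 ≈ 0.77778)
s = -7/324 (s = -7/(27*12) = -⅓*7/108 = -7/324 ≈ -0.021605)
J(F, X) = -3
g = ⅛ (g = 1/8 = ⅛ ≈ 0.12500)
B(Q) = 7/108 - 7*Q/324 (B(Q) = -7*(Q - 3)/324 = -7*(-3 + Q)/324 = 7/108 - 7*Q/324)
g*B(z(-2, 6/(-5))) = (7/108 - 7/324*(-3))/8 = (7/108 + 7/108)/8 = (⅛)*(7/54) = 7/432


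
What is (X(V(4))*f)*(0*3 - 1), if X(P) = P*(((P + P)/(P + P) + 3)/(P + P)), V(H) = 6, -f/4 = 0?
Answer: 0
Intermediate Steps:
f = 0 (f = -4*0 = 0)
X(P) = 2 (X(P) = P*(((2*P)/((2*P)) + 3)/((2*P))) = P*(((2*P)*(1/(2*P)) + 3)*(1/(2*P))) = P*((1 + 3)*(1/(2*P))) = P*(4*(1/(2*P))) = P*(2/P) = 2)
(X(V(4))*f)*(0*3 - 1) = (2*0)*(0*3 - 1) = 0*(0 - 1) = 0*(-1) = 0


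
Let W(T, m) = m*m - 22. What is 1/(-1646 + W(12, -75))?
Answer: 1/3957 ≈ 0.00025272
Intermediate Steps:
W(T, m) = -22 + m**2 (W(T, m) = m**2 - 22 = -22 + m**2)
1/(-1646 + W(12, -75)) = 1/(-1646 + (-22 + (-75)**2)) = 1/(-1646 + (-22 + 5625)) = 1/(-1646 + 5603) = 1/3957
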